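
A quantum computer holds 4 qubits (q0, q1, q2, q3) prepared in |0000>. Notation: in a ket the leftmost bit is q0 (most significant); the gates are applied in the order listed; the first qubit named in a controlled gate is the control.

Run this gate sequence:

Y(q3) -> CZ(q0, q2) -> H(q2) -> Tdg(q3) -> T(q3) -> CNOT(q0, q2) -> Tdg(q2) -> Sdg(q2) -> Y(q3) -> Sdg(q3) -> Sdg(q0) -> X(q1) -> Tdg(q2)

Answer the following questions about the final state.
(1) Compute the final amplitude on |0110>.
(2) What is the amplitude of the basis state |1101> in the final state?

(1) |0110> carries amplitude -sqrt(2)/2 in the final state.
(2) The final state's coefficient on |1101> equals 0.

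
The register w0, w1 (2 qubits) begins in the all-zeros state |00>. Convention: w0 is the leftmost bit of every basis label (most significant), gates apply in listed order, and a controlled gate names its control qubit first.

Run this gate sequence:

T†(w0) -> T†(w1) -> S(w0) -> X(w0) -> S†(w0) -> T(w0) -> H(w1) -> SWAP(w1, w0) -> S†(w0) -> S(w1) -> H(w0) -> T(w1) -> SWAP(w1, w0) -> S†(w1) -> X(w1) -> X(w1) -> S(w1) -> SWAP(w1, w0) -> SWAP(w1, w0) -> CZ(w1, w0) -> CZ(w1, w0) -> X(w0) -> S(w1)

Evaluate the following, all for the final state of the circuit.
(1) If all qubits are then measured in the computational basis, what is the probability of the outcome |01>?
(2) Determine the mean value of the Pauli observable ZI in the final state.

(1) A full measurement returns |01> with probability 1/2. Key observation: steps 13-18 multiply out to the identity, so the circuit reduces to the remaining gates.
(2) The expectation value of ZI is 1.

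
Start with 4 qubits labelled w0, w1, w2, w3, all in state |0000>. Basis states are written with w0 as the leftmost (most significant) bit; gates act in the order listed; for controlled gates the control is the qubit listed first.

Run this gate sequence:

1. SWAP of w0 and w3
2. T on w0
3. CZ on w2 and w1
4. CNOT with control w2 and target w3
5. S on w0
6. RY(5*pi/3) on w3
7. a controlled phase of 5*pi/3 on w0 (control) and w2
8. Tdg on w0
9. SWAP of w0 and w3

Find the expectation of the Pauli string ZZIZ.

The expectation value of ZZIZ is 1/2.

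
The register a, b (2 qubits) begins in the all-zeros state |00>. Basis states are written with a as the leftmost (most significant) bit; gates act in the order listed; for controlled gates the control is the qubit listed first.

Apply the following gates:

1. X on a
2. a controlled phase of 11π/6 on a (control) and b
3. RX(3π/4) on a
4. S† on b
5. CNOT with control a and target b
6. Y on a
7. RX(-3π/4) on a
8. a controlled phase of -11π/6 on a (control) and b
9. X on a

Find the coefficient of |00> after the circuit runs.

The final state's coefficient on |00> equals sqrt(2)/4.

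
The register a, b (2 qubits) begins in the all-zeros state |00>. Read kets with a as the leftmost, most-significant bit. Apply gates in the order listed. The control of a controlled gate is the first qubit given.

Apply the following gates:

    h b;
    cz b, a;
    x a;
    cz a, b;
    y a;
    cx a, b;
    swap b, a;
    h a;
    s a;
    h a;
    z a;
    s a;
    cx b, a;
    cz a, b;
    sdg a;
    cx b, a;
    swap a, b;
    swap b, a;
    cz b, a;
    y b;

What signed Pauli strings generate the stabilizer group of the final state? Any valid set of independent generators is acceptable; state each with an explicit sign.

The final state is stabilized by the group generated by +XI, -IZ; other independent generating sets are equally valid.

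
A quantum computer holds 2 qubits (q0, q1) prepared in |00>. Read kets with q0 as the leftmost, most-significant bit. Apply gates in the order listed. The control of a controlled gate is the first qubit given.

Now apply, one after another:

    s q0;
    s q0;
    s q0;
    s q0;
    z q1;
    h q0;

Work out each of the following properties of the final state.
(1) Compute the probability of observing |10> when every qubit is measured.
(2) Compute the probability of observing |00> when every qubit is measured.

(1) Outcome |10> occurs with probability 1/2.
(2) Outcome |00> occurs with probability 1/2.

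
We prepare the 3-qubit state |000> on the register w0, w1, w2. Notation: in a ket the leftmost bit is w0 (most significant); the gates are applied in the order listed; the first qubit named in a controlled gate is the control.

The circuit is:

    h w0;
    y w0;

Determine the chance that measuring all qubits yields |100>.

Outcome |100> occurs with probability 1/2.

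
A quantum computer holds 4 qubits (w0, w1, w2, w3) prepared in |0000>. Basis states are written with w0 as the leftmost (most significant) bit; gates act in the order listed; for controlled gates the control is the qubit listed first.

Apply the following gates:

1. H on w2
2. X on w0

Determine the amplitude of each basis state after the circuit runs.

After the circuit, the state carries amplitude sqrt(2)/2 on |1000>, sqrt(2)/2 on |1010>, and 0 on every other basis state.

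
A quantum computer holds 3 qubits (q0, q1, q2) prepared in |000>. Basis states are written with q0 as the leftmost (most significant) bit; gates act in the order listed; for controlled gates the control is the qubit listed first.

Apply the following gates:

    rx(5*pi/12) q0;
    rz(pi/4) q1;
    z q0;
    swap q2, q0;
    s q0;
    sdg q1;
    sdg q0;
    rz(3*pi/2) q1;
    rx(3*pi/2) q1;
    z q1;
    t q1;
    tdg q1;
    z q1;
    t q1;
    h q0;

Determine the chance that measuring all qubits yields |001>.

Outcome |001> occurs with probability -sqrt(6)/32 + sqrt(2)/32 + 1/8. Key observation: gates 10-13 undo each other exactly, leaving only the rest of the circuit to track.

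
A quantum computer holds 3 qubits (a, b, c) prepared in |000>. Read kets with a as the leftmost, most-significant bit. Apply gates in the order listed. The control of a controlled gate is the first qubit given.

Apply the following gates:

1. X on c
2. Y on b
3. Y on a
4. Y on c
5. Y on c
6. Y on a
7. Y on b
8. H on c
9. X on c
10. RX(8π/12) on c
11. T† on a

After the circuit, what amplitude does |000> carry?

The amplitude on |000> is -sqrt(2)/4 - sqrt(6)*I/4. Key observation: the block from step 2 through step 7 cancels to the identity and can be dropped.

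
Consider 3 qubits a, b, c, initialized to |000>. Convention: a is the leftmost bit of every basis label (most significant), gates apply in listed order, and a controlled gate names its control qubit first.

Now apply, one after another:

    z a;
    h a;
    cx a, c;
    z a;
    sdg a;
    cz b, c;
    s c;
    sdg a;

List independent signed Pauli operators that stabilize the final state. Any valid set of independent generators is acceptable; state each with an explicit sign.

One valid set of independent stabilizer generators is +XIY, +ZIZ, +IZI (any independent generating set of the same group is equally correct).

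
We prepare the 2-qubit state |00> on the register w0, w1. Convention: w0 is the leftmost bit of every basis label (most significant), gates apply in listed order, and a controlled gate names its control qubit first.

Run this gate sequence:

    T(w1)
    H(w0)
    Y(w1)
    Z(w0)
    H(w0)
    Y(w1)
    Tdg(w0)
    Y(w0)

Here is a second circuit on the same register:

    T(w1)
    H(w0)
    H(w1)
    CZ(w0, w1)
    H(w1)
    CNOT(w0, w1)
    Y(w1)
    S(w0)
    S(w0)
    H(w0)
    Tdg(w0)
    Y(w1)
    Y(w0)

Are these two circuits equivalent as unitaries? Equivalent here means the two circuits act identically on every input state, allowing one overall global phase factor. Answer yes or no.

Yes — the two circuits implement the same unitary up to a global phase.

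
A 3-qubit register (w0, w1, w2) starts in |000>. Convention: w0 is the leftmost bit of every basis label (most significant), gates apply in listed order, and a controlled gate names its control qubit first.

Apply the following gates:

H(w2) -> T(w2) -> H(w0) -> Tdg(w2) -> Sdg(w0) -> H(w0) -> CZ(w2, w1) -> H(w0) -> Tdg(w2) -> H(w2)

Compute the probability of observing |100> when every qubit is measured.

Outcome |100> occurs with probability sqrt(2)/8 + 1/4.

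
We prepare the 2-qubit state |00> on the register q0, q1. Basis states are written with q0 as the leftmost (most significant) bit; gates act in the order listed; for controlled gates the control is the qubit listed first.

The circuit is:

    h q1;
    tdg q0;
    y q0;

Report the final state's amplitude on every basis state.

The resulting statevector has amplitude 0 on |00>, 0 on |01>, sqrt(2)*I/2 on |10>, sqrt(2)*I/2 on |11>.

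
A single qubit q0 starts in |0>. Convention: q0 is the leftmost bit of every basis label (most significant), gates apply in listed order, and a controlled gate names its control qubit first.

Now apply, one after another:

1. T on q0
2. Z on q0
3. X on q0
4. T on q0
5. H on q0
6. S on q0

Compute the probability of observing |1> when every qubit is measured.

The probability of measuring |1> is 1/2.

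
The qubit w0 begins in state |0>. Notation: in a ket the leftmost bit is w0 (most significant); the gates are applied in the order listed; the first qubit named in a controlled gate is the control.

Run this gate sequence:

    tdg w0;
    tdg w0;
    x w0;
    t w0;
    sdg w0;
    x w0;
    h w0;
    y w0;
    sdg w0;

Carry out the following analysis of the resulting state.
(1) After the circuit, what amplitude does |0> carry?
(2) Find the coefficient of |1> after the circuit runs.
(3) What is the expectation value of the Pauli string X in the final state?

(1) The final state's coefficient on |0> equals -sqrt(2)*exp(I*pi/4)/2.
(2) The amplitude on |1> is -sqrt(2)*exp(3*I*pi/4)/2.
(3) The expectation value of X is 0.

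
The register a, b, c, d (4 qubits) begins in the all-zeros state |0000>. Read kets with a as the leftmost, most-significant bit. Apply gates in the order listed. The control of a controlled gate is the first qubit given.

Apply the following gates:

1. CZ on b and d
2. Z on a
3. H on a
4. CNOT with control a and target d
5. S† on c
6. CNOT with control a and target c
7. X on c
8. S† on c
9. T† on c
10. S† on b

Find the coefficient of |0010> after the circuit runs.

|0010> carries amplitude -sqrt(2)*exp(I*pi/4)/2 in the final state.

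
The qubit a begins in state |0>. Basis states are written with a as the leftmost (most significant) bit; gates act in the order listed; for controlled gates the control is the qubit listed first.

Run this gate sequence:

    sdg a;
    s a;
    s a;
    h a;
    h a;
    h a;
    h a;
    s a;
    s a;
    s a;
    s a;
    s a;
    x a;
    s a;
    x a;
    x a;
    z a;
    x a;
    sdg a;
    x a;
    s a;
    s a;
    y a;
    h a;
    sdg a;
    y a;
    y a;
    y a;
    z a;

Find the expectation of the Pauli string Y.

The observable Y averages to 1. Key observation: gates 8-11 undo each other exactly, leaving only the rest of the circuit to track.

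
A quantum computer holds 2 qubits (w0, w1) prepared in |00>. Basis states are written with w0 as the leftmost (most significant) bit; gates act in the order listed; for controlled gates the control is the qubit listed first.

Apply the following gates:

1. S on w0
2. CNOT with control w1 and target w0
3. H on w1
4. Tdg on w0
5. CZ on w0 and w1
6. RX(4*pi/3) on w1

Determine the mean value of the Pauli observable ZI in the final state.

The expectation value of ZI is 1.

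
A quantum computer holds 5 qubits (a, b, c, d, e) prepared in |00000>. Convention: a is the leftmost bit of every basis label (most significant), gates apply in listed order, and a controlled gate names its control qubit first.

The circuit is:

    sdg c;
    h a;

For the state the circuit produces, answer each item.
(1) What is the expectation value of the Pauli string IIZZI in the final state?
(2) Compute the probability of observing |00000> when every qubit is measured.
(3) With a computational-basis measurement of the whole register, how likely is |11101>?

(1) The observable IIZZI averages to 1.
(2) A full measurement returns |00000> with probability 1/2.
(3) The probability of measuring |11101> is 0.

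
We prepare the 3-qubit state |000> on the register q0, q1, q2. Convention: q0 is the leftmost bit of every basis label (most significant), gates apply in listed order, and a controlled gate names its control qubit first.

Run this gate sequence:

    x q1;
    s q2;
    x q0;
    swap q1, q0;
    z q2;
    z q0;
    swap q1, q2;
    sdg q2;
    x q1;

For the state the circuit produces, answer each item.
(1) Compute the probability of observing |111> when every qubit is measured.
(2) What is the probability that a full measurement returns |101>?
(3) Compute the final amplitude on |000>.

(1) Outcome |111> occurs with probability 1.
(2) A full measurement returns |101> with probability 0.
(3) The amplitude on |000> is 0.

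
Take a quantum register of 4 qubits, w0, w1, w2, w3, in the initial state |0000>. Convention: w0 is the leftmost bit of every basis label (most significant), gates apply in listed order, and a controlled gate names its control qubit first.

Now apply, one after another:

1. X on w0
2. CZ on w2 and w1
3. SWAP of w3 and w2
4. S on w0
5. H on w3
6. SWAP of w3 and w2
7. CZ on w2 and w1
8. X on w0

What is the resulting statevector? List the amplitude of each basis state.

After the circuit, the state carries amplitude sqrt(2)*I/2 on |0000>, sqrt(2)*I/2 on |0010>, and 0 on every other basis state.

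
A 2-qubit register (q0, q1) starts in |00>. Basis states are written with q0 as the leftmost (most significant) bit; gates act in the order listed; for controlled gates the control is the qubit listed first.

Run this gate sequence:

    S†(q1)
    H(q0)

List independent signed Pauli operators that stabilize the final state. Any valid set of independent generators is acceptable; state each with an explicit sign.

The final state is stabilized by the group generated by +XI, +IZ; other independent generating sets are equally valid.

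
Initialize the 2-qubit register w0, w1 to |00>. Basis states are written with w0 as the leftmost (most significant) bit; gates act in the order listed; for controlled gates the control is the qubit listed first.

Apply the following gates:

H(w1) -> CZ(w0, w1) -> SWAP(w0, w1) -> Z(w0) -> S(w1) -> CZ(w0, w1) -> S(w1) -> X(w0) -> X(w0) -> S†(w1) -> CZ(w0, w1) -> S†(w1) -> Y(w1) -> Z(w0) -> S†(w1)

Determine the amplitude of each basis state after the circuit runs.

The final amplitudes are 0 on |00>, sqrt(2)/2 on |01>, 0 on |10>, sqrt(2)/2 on |11>. Key observation: the block from step 5 through step 12 cancels to the identity and can be dropped.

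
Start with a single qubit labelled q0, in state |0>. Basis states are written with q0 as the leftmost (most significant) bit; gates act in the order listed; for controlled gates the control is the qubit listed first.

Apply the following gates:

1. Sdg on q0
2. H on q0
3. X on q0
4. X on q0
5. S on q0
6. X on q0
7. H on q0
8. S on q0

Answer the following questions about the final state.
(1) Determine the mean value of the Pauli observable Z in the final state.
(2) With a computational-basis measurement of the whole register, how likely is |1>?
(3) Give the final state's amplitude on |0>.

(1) The expectation value of Z is 0.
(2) Outcome |1> occurs with probability 1/2.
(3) The amplitude on |0> is 1/2 + I/2.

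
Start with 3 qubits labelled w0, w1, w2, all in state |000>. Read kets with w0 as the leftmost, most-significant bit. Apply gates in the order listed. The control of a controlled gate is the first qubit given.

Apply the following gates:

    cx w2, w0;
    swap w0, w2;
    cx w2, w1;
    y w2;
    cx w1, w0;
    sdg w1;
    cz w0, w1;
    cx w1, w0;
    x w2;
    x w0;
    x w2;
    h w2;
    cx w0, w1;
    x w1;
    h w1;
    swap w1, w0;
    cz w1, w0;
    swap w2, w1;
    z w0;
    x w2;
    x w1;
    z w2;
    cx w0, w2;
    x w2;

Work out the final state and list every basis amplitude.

The final amplitudes are 0 on |000>, -I/2 on |001>, 0 on |010>, I/2 on |011>, -I/2 on |100>, 0 on |101>, I/2 on |110>, 0 on |111>.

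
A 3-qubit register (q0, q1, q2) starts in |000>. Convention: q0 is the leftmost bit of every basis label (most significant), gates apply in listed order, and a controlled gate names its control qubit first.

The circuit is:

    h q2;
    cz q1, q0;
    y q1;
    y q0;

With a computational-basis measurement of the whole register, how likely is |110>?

Outcome |110> occurs with probability 1/2.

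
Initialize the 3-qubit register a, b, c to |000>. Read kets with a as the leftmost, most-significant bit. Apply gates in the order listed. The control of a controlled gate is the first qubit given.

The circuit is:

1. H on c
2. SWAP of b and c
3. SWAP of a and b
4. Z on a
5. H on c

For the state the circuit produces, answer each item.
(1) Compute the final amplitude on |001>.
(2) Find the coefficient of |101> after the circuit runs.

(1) The final state's coefficient on |001> equals 1/2.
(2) The final state's coefficient on |101> equals -1/2.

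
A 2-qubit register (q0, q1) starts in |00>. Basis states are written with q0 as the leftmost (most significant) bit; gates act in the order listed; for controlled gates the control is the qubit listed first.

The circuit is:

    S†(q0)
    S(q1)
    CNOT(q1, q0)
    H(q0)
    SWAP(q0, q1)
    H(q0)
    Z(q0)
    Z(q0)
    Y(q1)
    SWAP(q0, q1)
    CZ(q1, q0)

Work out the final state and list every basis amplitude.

The resulting statevector has amplitude -I/2 on |00>, -I/2 on |01>, I/2 on |10>, -I/2 on |11>.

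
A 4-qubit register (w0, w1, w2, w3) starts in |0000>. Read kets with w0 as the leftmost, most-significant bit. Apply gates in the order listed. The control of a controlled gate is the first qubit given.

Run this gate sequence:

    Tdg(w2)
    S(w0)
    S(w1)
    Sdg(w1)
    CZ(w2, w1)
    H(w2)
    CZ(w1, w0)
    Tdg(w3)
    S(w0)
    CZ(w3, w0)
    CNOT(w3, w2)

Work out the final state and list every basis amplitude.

After the circuit, the state carries amplitude sqrt(2)/2 on |0000>, sqrt(2)/2 on |0010>, and 0 on every other basis state.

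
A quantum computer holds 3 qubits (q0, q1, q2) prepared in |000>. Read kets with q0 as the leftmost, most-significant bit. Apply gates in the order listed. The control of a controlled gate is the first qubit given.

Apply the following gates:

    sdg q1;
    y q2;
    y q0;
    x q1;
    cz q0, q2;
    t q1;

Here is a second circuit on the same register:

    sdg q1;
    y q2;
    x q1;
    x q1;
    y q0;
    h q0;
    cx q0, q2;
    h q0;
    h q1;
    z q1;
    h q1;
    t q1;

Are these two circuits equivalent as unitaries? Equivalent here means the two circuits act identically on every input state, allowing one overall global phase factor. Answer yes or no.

No — the two circuits implement different unitaries, even allowing a global phase.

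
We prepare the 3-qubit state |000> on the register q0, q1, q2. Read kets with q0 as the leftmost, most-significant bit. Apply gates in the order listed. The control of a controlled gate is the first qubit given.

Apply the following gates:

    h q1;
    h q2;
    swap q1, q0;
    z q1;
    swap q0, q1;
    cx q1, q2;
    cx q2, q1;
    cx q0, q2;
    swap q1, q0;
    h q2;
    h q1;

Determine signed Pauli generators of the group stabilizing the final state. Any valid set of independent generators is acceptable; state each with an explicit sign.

The stabilizer group can be generated by +XII, +IXI, +IIZ, among other valid generating sets.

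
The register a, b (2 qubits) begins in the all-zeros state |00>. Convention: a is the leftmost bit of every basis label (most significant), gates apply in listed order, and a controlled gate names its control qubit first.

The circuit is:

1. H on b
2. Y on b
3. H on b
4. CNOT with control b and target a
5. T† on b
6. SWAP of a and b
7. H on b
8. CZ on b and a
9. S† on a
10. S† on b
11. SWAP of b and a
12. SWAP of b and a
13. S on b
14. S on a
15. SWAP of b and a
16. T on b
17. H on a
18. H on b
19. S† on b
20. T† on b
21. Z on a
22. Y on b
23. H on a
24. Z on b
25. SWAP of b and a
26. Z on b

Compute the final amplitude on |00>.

The final state's coefficient on |00> equals -exp(I*pi/4)/2. Key observation: the block from step 9 through step 14 cancels to the identity and can be dropped.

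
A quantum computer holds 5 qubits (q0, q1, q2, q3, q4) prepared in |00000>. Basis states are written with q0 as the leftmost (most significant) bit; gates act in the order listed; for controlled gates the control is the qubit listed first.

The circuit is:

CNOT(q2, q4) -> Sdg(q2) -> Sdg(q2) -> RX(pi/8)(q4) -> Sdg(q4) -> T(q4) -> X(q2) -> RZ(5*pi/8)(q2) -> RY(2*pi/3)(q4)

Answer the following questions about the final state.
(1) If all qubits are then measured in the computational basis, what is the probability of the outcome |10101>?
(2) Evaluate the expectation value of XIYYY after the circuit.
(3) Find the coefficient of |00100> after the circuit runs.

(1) A full measurement returns |10101> with probability 0.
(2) The observable XIYYY averages to 0.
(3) The amplitude on |00100> is sqrt(3)*exp(9*I*pi/16)*sin(pi/16)/2 + exp(5*I*pi/16)*cos(pi/16)/2.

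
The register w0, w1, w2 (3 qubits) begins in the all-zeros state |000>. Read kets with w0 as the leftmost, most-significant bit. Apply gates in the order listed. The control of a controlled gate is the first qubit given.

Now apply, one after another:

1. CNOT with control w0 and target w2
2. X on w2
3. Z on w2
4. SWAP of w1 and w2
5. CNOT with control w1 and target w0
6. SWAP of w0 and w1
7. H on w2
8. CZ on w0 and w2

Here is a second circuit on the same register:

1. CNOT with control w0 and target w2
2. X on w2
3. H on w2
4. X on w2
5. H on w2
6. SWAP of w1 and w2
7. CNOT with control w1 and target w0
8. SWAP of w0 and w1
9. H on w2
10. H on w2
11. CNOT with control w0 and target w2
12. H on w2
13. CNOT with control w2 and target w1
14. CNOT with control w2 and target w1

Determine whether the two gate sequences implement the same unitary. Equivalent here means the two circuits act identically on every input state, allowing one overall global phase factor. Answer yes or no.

Yes — the two circuits implement the same unitary up to a global phase.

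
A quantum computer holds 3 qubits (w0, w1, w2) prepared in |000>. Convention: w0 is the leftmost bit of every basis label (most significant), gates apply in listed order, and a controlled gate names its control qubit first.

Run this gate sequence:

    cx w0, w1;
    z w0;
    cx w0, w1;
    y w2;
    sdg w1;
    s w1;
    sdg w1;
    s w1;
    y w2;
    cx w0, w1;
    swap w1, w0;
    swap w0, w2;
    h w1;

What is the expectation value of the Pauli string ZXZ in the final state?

In the final state, ZXZ has expectation 1. Key observation: the block from step 3 through step 10 cancels to the identity and can be dropped.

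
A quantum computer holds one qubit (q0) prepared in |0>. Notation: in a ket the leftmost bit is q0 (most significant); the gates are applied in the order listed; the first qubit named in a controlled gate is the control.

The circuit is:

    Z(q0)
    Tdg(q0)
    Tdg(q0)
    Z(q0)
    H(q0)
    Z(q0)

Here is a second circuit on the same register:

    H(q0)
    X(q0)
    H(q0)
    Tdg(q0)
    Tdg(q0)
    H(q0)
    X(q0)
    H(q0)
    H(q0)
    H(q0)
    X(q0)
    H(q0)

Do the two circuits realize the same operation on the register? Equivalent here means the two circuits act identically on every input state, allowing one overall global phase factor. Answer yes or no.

Yes, they are equivalent — the unitaries differ by at most a global phase.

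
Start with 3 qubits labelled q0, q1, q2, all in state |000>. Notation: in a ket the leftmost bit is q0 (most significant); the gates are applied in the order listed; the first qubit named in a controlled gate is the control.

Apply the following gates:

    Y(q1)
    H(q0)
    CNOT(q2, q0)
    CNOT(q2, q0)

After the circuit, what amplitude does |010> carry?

The final state's coefficient on |010> equals sqrt(2)*I/2.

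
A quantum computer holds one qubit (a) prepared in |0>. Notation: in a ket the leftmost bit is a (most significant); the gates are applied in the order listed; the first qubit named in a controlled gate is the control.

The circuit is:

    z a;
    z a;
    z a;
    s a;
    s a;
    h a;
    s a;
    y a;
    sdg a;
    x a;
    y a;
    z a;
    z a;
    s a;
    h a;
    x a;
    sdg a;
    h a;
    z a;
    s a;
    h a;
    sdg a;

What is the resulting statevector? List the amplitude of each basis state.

The final amplitudes are -1/2 - I/2 on |0>, 1/2 - I/2 on |1>.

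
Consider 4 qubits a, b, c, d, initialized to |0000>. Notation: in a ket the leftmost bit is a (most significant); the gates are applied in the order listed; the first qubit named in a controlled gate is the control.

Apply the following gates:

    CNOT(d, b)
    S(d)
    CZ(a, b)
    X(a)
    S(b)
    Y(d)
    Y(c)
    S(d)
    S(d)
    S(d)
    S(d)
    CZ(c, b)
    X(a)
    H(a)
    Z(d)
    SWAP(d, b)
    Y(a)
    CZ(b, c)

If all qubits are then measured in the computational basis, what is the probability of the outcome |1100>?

The probability of measuring |1100> is 0. Key observation: steps 8-11 multiply out to the identity, so the circuit reduces to the remaining gates.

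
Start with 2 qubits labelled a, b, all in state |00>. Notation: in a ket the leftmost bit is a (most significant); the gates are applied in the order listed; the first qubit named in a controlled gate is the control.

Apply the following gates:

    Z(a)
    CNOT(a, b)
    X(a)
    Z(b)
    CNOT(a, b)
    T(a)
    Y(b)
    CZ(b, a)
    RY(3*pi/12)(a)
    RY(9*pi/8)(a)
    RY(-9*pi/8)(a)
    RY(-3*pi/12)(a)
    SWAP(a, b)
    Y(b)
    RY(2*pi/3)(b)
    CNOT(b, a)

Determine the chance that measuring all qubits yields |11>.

A full measurement returns |11> with probability 3/4. Key observation: the block from step 9 through step 12 cancels to the identity and can be dropped.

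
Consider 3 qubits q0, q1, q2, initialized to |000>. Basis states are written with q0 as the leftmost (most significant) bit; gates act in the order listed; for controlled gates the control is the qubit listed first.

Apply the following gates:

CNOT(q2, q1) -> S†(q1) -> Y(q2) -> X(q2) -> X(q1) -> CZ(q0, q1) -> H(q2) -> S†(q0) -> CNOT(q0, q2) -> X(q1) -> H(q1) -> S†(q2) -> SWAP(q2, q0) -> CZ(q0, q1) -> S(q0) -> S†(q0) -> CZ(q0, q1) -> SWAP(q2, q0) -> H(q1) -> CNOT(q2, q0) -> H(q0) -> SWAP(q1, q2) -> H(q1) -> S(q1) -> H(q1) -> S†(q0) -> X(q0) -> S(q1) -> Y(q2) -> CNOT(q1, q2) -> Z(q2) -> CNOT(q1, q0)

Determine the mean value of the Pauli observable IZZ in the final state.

The expectation value of IZZ is -1. Key observation: the block from step 13 through step 18 cancels to the identity and can be dropped.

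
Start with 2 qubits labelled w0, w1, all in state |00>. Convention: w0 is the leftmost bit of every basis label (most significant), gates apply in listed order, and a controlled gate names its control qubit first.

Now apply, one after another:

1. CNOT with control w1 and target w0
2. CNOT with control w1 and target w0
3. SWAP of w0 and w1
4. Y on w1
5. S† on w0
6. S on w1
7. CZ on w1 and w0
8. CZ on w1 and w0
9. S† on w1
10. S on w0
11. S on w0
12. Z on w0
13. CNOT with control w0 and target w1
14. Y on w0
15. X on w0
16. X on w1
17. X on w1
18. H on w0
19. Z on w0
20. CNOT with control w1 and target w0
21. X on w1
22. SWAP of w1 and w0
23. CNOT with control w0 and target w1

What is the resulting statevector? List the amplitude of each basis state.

The final amplitudes are sqrt(2)/2 on |00>, -sqrt(2)/2 on |01>, 0 on |10>, 0 on |11>.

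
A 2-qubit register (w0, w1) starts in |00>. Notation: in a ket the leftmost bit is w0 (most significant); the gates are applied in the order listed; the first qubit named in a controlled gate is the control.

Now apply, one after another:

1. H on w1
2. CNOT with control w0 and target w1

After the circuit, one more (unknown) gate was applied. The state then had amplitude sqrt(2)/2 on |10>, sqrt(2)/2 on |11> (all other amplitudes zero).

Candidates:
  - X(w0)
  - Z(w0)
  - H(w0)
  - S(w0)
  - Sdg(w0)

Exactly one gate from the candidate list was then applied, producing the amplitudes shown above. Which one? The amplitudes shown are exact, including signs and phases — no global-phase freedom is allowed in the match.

The unique candidate consistent with the amplitudes is X(w0).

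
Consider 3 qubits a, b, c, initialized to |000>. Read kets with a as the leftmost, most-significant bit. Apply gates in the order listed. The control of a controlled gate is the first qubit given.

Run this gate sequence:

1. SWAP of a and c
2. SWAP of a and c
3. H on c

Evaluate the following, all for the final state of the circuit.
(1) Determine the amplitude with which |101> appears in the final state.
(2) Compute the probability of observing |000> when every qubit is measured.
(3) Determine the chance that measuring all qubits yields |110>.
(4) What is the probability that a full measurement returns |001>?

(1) |101> carries amplitude 0 in the final state.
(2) Outcome |000> occurs with probability 1/2.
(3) The probability of measuring |110> is 0.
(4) A full measurement returns |001> with probability 1/2.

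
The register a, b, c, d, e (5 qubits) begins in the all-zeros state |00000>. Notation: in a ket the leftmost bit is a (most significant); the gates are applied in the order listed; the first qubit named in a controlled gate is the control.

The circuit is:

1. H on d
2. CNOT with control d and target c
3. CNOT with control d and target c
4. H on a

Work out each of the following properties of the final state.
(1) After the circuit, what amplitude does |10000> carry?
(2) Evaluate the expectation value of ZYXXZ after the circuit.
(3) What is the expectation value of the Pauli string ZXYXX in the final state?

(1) The amplitude on |10000> is 1/2.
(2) The observable ZYXXZ averages to 0.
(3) In the final state, ZXYXX has expectation 0.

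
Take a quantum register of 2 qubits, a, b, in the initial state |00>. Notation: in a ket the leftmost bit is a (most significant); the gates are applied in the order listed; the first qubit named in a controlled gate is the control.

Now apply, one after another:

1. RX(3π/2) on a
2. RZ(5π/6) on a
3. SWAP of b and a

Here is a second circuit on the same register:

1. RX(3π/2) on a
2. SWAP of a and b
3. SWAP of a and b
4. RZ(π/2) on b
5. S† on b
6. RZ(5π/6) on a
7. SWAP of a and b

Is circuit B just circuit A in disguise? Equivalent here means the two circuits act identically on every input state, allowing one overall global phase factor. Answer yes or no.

Yes — the two circuits implement the same unitary up to a global phase.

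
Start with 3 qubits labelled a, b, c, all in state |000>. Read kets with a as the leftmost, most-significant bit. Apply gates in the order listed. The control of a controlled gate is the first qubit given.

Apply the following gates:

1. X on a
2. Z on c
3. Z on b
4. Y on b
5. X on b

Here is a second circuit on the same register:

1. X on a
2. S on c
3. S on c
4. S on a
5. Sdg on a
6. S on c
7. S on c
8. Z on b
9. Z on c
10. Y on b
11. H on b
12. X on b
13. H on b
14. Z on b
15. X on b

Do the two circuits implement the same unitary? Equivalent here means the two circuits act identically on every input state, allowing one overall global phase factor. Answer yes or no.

Yes: on every input state the two circuits agree up to one overall phase factor.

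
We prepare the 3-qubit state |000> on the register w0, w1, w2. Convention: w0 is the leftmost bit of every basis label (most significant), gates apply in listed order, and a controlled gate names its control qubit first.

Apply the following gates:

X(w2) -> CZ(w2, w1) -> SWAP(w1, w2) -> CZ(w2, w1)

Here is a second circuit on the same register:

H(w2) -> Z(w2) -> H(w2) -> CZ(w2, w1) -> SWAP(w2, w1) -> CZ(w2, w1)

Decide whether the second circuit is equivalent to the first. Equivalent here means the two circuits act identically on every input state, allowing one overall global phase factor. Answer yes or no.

Yes: on every input state the two circuits agree up to one overall phase factor.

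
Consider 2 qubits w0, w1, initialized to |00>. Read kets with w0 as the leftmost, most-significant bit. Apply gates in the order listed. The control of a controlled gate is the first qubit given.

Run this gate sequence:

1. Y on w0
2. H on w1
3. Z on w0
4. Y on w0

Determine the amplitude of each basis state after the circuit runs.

The resulting statevector has amplitude -sqrt(2)/2 on |00>, -sqrt(2)/2 on |01>, 0 on |10>, 0 on |11>.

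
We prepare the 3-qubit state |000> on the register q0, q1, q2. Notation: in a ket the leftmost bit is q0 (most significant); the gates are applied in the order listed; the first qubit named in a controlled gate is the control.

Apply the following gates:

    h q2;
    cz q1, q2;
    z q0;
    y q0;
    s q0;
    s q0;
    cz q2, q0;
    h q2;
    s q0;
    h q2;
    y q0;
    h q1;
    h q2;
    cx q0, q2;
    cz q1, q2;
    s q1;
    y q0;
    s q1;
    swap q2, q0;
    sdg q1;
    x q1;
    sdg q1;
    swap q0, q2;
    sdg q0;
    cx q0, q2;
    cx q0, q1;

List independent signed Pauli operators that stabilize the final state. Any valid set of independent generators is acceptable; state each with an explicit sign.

One valid set of independent stabilizer generators is +IXI, -ZII, +IIZ (any independent generating set of the same group is equally correct).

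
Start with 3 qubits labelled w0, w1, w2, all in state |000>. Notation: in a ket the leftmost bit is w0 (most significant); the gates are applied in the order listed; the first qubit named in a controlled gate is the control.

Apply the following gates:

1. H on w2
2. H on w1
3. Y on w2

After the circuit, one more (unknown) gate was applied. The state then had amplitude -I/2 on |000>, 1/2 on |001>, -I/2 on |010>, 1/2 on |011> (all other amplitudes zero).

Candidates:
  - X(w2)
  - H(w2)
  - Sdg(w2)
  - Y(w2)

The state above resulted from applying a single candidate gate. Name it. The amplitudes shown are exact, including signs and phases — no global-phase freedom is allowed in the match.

The unique candidate consistent with the amplitudes is Sdg(w2).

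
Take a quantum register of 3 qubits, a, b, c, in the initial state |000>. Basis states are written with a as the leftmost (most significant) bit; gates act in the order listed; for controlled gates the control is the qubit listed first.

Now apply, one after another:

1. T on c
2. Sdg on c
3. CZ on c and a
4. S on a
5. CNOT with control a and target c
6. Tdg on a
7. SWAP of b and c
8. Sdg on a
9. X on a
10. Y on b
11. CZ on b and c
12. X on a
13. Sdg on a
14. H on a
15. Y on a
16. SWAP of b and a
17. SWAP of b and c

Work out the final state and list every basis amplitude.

The final amplitudes are sqrt(2)/2 on |100>, -sqrt(2)/2 on |101>, and 0 on every other basis state.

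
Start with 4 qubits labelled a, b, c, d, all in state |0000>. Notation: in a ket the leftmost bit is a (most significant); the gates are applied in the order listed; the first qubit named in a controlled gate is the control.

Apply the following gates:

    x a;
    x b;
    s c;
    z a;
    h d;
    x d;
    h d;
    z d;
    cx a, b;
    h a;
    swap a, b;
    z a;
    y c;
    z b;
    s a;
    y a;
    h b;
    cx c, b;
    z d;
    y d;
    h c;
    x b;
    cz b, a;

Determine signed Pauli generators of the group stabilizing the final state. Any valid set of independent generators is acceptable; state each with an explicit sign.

The stabilizer group can be generated by -IIXI, -ZIII, +IZII, -IIIZ, among other valid generating sets. Key observation: gates 5-8 undo each other exactly, leaving only the rest of the circuit to track.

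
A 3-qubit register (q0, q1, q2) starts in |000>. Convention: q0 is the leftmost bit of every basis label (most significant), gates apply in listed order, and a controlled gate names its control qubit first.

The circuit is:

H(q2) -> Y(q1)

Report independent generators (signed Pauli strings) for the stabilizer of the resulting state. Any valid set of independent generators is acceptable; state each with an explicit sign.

One valid set of independent stabilizer generators is +IIX, +ZII, -IZI (any independent generating set of the same group is equally correct).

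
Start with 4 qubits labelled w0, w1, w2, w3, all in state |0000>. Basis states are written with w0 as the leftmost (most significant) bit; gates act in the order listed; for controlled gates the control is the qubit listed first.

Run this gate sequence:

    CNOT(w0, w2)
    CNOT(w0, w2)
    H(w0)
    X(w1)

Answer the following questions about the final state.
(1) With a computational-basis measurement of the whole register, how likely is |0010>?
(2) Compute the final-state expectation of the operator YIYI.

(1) Outcome |0010> occurs with probability 0.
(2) The expectation value of YIYI is 0.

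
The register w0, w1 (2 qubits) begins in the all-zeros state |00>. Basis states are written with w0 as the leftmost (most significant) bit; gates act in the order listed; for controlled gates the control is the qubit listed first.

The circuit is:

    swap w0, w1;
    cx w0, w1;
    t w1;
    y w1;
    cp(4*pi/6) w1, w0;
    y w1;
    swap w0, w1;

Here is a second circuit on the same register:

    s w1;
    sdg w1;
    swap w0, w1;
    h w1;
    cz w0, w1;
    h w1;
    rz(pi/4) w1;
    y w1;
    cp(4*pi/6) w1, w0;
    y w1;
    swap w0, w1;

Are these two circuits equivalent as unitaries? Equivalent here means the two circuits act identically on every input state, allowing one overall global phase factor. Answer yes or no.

Yes: on every input state the two circuits agree up to one overall phase factor.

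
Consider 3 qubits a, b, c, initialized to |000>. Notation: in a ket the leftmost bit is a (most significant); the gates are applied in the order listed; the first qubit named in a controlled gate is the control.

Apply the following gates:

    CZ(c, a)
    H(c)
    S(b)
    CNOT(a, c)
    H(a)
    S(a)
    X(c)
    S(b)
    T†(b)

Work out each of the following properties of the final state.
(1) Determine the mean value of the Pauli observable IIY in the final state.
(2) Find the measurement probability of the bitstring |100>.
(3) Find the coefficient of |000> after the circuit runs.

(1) The observable IIY averages to 0.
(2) A full measurement returns |100> with probability 1/4.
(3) The final state's coefficient on |000> equals 1/2.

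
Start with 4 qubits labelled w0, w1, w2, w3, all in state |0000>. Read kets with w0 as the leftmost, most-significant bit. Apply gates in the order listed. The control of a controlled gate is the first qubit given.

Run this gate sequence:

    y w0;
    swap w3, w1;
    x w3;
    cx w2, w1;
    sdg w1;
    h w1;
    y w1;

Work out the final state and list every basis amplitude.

After the circuit, the state carries amplitude sqrt(2)/2 on |1001>, -sqrt(2)/2 on |1101>, and 0 on every other basis state.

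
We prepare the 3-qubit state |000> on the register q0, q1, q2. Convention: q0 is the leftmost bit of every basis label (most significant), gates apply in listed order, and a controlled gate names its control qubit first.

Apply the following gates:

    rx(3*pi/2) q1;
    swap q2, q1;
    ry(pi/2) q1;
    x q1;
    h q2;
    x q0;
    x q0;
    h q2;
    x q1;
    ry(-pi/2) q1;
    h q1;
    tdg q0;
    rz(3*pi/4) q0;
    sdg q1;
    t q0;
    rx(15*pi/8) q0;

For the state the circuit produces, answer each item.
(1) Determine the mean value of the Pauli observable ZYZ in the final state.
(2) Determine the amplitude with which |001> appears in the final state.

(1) The expectation value of ZYZ is 0. Key observation: the block from step 3 through step 10 cancels to the identity and can be dropped.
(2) |001> carries amplitude exp(I*pi/8)*cos(pi/16)/2 in the final state.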